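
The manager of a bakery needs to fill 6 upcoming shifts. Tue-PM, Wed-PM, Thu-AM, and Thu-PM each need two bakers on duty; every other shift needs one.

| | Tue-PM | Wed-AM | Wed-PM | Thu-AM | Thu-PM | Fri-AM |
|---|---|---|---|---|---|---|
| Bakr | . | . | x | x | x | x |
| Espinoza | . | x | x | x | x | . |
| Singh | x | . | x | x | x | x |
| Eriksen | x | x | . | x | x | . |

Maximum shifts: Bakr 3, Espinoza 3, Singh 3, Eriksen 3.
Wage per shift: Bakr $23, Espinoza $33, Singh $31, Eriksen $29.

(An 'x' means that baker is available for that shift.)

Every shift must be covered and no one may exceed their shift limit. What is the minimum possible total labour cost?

$282

Tue-PM can only be covered by Singh and Eriksen, so that assignment is forced.
Picking the cheapest available baker for each shift independently would cost $270, but that ignores the shift limits.
An optimal schedule: Tue-PM→Eriksen+Singh, Wed-AM→Eriksen, Wed-PM→Bakr+Singh, Thu-AM→Bakr+Eriksen, Thu-PM→Singh+Espinoza, Fri-AM→Bakr.
Total: 29 + 31 + 29 + 23 + 31 + 23 + 29 + 31 + 33 + 23 = $282.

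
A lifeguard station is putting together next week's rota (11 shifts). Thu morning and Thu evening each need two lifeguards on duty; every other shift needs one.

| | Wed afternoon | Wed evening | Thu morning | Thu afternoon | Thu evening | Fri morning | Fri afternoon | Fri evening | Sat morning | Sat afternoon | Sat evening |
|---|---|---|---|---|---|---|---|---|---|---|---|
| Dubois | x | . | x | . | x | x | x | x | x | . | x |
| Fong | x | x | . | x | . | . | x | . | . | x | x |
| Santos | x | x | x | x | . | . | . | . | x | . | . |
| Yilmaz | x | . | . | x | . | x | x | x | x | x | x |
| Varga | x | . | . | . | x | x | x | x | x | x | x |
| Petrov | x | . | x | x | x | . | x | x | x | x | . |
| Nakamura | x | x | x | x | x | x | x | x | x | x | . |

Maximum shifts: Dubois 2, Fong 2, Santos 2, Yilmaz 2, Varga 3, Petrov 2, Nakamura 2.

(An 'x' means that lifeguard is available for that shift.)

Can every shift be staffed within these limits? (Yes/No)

Yes

One valid schedule: Wed afternoon→Varga, Wed evening→Fong, Thu morning→Santos+Petrov, Thu afternoon→Fong, Thu evening→Varga+Petrov, Fri morning→Dubois, Fri afternoon→Varga, Fri evening→Yilmaz, Sat morning→Santos, Sat afternoon→Yilmaz, Sat evening→Dubois.
Loads: Dubois 2/2, Fong 2/2, Santos 2/2, Yilmaz 2/2, Varga 3/3, Petrov 2/2, Nakamura 0/2 — all within limits.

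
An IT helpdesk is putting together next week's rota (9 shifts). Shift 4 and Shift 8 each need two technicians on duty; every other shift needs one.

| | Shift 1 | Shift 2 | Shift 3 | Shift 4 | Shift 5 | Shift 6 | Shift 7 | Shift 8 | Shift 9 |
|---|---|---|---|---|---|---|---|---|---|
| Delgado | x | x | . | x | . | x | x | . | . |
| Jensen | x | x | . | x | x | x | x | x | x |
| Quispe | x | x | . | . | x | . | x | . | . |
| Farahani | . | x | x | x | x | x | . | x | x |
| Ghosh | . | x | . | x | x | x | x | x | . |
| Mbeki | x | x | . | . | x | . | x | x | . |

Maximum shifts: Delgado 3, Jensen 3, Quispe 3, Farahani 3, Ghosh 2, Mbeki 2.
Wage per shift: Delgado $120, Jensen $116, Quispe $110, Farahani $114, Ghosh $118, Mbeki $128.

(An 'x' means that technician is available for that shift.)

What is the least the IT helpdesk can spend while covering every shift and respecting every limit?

$1256

Shift 3 can only be covered by Farahani, so that assignment is forced.
Picking the cheapest available technician for each shift independently would cost $1242, but that ignores the shift limits.
An optimal schedule: Shift 1→Quispe, Shift 2→Jensen, Shift 3→Farahani, Shift 4→Jensen+Ghosh, Shift 5→Quispe, Shift 6→Farahani, Shift 7→Quispe, Shift 8→Jensen+Ghosh, Shift 9→Farahani.
Total: 110 + 116 + 114 + 116 + 118 + 110 + 114 + 110 + 116 + 118 + 114 = $1256.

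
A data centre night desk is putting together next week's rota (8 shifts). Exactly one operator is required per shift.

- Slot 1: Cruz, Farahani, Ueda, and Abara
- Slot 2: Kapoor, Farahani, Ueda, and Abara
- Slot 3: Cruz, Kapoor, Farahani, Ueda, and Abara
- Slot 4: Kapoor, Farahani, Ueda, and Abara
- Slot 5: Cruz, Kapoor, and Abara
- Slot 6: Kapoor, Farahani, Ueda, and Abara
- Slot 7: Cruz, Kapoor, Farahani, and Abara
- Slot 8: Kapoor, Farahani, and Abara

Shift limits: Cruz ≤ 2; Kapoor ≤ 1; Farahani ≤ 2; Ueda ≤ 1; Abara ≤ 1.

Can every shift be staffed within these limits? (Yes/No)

No

Total capacity is 2+1+2+1+1 = 7 but 8 worker-slots are needed — infeasible.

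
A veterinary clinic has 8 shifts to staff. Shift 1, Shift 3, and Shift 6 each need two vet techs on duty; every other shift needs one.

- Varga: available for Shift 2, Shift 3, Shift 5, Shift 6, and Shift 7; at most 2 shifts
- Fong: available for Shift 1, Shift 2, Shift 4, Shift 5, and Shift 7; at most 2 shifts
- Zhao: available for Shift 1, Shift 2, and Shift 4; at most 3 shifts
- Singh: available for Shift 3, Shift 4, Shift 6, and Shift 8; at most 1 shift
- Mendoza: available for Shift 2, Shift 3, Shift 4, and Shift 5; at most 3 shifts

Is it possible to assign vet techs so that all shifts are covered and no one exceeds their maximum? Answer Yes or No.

Total capacity is 11 and 11 slots are needed, so capacity alone doesn't rule it out.
Shifts {Shift 6, Shift 8} need 3 worker-slots in total, but the vet techs available for any of those shifts (Varga and Singh) can supply at most 2 among them. So no valid schedule exists.

No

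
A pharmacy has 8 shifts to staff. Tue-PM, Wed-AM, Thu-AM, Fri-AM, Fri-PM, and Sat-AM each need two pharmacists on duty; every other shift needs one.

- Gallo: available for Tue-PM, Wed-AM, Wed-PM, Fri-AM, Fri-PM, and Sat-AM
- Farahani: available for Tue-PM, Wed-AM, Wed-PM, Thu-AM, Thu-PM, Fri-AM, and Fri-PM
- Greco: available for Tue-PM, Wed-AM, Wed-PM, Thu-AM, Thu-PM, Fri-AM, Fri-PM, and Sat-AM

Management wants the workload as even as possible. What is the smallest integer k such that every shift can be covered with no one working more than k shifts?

5

With 3 pharmacists and 14 worker-slots to fill, someone must work at least ⌈14/3⌉ = 5 shifts, so k ≥ 5.
k = 5 works: Tue-PM→Gallo+Farahani, Wed-AM→Gallo+Farahani, Wed-PM→Gallo, Thu-AM→Farahani+Greco, Thu-PM→Farahani, Fri-AM→Gallo+Greco, Fri-PM→Farahani+Greco, Sat-AM→Gallo+Greco.
Loads: Gallo 5, Farahani 5, Greco 4 — all ≤ 5.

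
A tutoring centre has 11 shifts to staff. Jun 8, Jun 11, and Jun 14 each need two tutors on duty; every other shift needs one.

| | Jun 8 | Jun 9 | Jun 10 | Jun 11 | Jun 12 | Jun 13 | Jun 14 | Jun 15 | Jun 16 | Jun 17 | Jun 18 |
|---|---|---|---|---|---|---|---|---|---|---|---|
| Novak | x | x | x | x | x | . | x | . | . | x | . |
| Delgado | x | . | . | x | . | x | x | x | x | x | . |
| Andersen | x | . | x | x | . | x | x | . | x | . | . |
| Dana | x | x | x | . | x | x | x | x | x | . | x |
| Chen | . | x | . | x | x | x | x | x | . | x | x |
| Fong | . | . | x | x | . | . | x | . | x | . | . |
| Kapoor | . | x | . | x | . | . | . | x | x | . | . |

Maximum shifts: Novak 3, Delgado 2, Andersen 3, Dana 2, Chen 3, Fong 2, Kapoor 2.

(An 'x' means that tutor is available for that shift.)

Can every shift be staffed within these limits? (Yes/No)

Yes

One valid schedule: Jun 8→Andersen+Dana, Jun 9→Novak, Jun 10→Andersen, Jun 11→Chen+Fong, Jun 12→Novak, Jun 13→Delgado, Jun 14→Chen+Fong, Jun 15→Delgado, Jun 16→Andersen, Jun 17→Novak, Jun 18→Dana.
Loads: Novak 3/3, Delgado 2/2, Andersen 3/3, Dana 2/2, Chen 2/3, Fong 2/2, Kapoor 0/2 — all within limits.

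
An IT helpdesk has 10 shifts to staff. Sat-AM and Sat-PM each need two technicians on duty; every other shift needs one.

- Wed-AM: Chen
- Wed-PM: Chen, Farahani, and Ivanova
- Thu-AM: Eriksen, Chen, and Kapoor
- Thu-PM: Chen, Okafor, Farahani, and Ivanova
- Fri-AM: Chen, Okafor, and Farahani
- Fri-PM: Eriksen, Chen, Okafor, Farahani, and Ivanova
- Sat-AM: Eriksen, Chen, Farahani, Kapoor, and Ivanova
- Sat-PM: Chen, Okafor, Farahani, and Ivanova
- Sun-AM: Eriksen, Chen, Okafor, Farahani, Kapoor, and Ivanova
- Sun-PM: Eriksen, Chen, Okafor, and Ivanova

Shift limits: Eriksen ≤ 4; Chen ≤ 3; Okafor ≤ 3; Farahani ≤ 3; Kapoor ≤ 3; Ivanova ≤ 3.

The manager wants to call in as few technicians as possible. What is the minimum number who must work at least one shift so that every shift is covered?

12 slots to fill and no one can take more than 4, so at least ⌈12/4⌉ = 3 technicians are needed.
Any 3 technicians together have capacity at most 4+3+3 = 10 < 12 slots, so 3 can never suffice.
Eriksen, Chen, Okafor, and Farahani alone can cover everything: Wed-AM→Chen, Wed-PM→Chen, Thu-AM→Eriksen, Thu-PM→Chen, Fri-AM→Okafor, Fri-PM→Eriksen, Sat-AM→Eriksen+Farahani, Sat-PM→Okafor+Farahani, Sun-AM→Okafor, Sun-PM→Eriksen.

4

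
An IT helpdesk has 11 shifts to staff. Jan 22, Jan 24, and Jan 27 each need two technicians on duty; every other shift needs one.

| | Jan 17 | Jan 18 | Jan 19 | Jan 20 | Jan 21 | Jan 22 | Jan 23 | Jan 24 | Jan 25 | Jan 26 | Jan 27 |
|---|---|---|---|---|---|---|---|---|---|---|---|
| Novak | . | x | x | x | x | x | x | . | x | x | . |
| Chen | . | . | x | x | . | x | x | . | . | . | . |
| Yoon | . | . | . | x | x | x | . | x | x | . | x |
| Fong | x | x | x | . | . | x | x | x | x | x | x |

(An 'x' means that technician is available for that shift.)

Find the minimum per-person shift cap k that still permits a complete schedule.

4

With 4 technicians and 14 worker-slots to fill, someone must work at least ⌈14/4⌉ = 4 shifts, so k ≥ 4.
k = 4 works: Jan 17→Fong, Jan 18→Novak, Jan 19→Novak, Jan 20→Chen, Jan 21→Novak, Jan 22→Chen+Yoon, Jan 23→Chen, Jan 24→Yoon+Fong, Jan 25→Yoon, Jan 26→Novak, Jan 27→Yoon+Fong.
Loads: Novak 4, Chen 3, Yoon 4, Fong 3 — all ≤ 4.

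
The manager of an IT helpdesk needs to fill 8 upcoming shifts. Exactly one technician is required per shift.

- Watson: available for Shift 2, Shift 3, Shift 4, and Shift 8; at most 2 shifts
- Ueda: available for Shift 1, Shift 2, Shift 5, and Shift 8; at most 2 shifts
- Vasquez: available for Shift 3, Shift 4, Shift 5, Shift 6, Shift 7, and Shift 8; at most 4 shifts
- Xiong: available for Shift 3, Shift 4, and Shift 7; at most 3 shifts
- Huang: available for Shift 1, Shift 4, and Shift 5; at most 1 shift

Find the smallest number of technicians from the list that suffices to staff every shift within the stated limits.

3

8 slots to fill and no one can take more than 4, so at least ⌈8/4⌉ = 2 technicians are needed.
Any 2 technicians together have capacity at most 4+3 = 7 < 8 slots, so 2 can never suffice.
Watson, Ueda, and Vasquez alone can cover everything: Shift 1→Ueda, Shift 2→Watson, Shift 3→Watson, Shift 4→Vasquez, Shift 5→Ueda, Shift 6→Vasquez, Shift 7→Vasquez, Shift 8→Vasquez.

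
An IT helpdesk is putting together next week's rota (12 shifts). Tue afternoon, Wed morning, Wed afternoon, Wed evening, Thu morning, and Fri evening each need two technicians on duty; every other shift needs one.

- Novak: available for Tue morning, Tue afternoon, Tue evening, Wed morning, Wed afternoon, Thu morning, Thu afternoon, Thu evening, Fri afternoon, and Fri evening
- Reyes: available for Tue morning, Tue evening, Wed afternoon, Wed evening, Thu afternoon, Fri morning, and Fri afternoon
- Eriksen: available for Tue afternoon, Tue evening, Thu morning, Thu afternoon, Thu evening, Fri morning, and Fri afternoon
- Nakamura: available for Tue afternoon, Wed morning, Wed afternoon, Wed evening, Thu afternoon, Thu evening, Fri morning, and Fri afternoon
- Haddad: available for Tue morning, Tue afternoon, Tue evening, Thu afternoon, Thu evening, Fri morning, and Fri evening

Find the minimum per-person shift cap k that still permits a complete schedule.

With 5 technicians and 18 worker-slots to fill, someone must work at least ⌈18/5⌉ = 4 shifts, so k ≥ 4.
k = 4 works: Tue morning→Novak, Tue afternoon→Nakamura+Haddad, Tue evening→Reyes, Wed morning→Novak+Nakamura, Wed afternoon→Reyes+Nakamura, Wed evening→Reyes+Nakamura, Thu morning→Novak+Eriksen, Thu afternoon→Eriksen, Thu evening→Eriksen, Fri morning→Reyes, Fri afternoon→Eriksen, Fri evening→Novak+Haddad.
Loads: Novak 4, Reyes 4, Eriksen 4, Nakamura 4, Haddad 2 — all ≤ 4.

4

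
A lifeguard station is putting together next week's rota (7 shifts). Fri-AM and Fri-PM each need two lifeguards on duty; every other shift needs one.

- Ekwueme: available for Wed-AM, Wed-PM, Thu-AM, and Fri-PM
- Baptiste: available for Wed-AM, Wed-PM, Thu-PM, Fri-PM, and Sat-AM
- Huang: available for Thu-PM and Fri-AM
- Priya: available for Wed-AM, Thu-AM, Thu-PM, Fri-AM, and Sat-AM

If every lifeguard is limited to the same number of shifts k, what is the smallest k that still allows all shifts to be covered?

3

With 4 lifeguards and 9 worker-slots to fill, someone must work at least ⌈9/4⌉ = 3 shifts, so k ≥ 3.
k = 3 works: Wed-AM→Baptiste, Wed-PM→Ekwueme, Thu-AM→Ekwueme, Thu-PM→Huang, Fri-AM→Huang+Priya, Fri-PM→Ekwueme+Baptiste, Sat-AM→Baptiste.
Loads: Ekwueme 3, Baptiste 3, Huang 2, Priya 1 — all ≤ 3.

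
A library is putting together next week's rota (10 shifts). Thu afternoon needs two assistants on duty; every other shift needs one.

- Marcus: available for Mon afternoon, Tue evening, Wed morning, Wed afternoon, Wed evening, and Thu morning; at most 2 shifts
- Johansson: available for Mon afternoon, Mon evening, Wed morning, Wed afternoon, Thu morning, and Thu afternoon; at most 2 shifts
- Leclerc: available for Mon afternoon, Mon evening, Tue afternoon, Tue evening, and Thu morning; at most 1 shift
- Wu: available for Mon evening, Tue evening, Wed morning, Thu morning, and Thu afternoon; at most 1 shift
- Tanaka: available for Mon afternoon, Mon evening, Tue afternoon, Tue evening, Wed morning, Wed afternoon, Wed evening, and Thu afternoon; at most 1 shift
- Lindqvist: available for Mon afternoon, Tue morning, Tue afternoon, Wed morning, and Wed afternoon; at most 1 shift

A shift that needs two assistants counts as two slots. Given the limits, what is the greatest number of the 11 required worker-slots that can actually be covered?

Total capacity across all assistants is 2+2+1+1+1+1 = 8, and 11 slots are needed, so at most 8 can be filled.
An assignment achieving 8: Mon evening→Johansson, Tue morning→Lindqvist, Tue afternoon→Leclerc, Tue evening→Marcus, Wed afternoon→Tanaka, Wed evening→Marcus, Thu afternoon→Johansson+Wu.
Loads: Marcus 2/2, Johansson 2/2, Leclerc 1/1, Wu 1/1, Tanaka 1/1, Lindqvist 1/1.

8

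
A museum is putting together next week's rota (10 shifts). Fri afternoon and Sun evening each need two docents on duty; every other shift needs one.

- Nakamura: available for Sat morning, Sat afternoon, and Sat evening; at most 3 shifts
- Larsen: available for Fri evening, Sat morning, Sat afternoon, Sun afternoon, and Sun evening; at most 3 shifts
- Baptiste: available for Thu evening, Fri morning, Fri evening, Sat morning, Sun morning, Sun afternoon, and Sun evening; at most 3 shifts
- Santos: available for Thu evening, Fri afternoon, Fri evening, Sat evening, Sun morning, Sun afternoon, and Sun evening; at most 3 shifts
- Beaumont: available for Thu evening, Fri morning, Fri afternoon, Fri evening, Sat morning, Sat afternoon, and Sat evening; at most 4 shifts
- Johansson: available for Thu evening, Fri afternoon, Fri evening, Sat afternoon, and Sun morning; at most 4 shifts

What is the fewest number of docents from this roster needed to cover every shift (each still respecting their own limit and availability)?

4

12 slots to fill and no one can take more than 4, so at least ⌈12/4⌉ = 3 docents are needed.
Any 3 docents together have capacity at most 4+4+3 = 11 < 12 slots, so 3 can never suffice.
Nakamura, Larsen, Santos, and Beaumont alone can cover everything: Thu evening→Beaumont, Fri morning→Beaumont, Fri afternoon→Santos+Beaumont, Fri evening→Larsen, Sat morning→Nakamura, Sat afternoon→Nakamura, Sat evening→Nakamura, Sun morning→Santos, Sun afternoon→Larsen, Sun evening→Larsen+Santos.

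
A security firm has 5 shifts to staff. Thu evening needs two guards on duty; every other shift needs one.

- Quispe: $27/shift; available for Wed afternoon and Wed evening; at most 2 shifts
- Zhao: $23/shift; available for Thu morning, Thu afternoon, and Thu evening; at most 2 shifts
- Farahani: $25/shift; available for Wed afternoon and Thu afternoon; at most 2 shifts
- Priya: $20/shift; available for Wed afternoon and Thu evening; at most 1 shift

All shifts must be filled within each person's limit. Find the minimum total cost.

$143

Wed evening can only be covered by Quispe, so that assignment is forced.
Thu morning can only be covered by Zhao, so that assignment is forced.
Thu evening can only be covered by Zhao and Priya, so that assignment is forced.
Picking the cheapest available guard for each shift independently would cost $136, but that ignores the shift limits.
An optimal schedule: Wed afternoon→Farahani, Wed evening→Quispe, Thu morning→Zhao, Thu afternoon→Farahani, Thu evening→Priya+Zhao.
Total: 25 + 27 + 23 + 25 + 20 + 23 = $143.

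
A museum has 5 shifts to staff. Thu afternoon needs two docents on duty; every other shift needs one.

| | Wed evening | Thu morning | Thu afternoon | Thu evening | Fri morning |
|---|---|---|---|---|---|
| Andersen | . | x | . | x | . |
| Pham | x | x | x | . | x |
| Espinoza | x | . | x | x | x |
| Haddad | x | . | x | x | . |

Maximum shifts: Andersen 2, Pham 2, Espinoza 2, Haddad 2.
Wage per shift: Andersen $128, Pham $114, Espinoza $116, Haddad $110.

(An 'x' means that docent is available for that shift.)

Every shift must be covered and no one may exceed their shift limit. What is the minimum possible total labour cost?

$680

Picking the cheapest available docent for each shift independently would cost $672, but that ignores the shift limits.
An optimal schedule: Wed evening→Haddad, Thu morning→Pham, Thu afternoon→Haddad+Espinoza, Thu evening→Espinoza, Fri morning→Pham.
Total: 110 + 114 + 110 + 116 + 116 + 114 = $680.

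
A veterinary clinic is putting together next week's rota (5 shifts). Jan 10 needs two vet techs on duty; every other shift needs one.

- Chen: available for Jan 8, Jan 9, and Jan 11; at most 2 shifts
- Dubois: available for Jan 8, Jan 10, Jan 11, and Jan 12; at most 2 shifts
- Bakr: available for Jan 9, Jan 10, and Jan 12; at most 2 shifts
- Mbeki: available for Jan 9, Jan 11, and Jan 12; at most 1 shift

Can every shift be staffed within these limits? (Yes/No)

Jan 10 can only be covered by Dubois and Bakr, so that assignment is forced.
One valid schedule: Jan 8→Chen, Jan 9→Chen, Jan 10→Dubois+Bakr, Jan 11→Dubois, Jan 12→Bakr.
Loads: Chen 2/2, Dubois 2/2, Bakr 2/2, Mbeki 0/1 — all within limits.

Yes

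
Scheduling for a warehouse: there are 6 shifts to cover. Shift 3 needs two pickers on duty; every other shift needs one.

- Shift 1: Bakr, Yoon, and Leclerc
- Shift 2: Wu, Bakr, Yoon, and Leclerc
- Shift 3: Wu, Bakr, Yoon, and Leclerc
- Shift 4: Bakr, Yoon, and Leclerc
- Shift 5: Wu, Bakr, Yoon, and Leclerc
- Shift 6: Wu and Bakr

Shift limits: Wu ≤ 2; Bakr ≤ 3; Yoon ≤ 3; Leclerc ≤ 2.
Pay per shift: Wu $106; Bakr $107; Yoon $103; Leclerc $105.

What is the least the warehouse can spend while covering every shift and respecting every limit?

$731

Picking the cheapest available picker for each shift independently would cost $726, but that ignores the shift limits.
An optimal schedule: Shift 1→Yoon, Shift 2→Yoon, Shift 3→Leclerc+Wu, Shift 4→Yoon, Shift 5→Leclerc, Shift 6→Wu.
Total: 103 + 103 + 105 + 106 + 103 + 105 + 106 = $731.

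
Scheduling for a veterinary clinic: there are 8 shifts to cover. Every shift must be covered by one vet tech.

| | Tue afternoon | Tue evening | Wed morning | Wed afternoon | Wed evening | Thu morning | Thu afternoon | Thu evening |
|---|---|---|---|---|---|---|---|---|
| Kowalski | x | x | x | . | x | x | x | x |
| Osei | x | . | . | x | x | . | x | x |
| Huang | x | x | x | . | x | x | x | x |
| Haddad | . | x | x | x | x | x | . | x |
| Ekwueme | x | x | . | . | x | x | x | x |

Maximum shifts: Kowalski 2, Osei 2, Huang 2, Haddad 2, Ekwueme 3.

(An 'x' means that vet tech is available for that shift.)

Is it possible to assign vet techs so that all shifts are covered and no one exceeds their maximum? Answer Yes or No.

Yes

One valid schedule: Tue afternoon→Kowalski, Tue evening→Huang, Wed morning→Kowalski, Wed afternoon→Osei, Wed evening→Haddad, Thu morning→Huang, Thu afternoon→Osei, Thu evening→Haddad.
Loads: Kowalski 2/2, Osei 2/2, Huang 2/2, Haddad 2/2, Ekwueme 0/3 — all within limits.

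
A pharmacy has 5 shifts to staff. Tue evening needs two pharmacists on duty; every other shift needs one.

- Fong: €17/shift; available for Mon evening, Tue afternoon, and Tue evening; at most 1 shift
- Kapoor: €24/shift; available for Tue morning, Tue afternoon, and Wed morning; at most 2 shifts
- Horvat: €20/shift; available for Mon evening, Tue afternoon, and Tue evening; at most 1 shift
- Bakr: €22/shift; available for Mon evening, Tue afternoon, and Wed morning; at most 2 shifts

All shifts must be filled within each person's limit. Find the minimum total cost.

€129

Tue morning can only be covered by Kapoor, so that assignment is forced.
Tue evening can only be covered by Fong and Horvat, so that assignment is forced.
Picking the cheapest available pharmacist for each shift independently would cost €117, but that ignores the shift limits.
An optimal schedule: Mon evening→Bakr, Tue morning→Kapoor, Tue afternoon→Bakr, Tue evening→Fong+Horvat, Wed morning→Kapoor.
Total: 22 + 24 + 22 + 17 + 20 + 24 = €129.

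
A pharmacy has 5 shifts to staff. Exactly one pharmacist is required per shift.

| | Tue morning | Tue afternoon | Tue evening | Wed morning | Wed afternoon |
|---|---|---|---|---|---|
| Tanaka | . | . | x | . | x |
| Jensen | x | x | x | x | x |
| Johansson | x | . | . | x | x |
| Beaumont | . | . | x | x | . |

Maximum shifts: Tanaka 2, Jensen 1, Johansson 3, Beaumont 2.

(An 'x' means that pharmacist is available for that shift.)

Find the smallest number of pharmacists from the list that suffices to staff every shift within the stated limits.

5 slots to fill and no one can take more than 3, so at least ⌈5/3⌉ = 2 pharmacists are needed.
Shifts {Tue morning, Tue afternoon, Tue evening} need 3 slots, but among the pharmacists available for them (Tanaka, Jensen, Johansson, and Beaumont) any 2 together supply at most 2. So 2 pharmacists are not enough.
Tanaka, Jensen, and Johansson alone can cover everything: Tue morning→Johansson, Tue afternoon→Jensen, Tue evening→Tanaka, Wed morning→Johansson, Wed afternoon→Tanaka.

3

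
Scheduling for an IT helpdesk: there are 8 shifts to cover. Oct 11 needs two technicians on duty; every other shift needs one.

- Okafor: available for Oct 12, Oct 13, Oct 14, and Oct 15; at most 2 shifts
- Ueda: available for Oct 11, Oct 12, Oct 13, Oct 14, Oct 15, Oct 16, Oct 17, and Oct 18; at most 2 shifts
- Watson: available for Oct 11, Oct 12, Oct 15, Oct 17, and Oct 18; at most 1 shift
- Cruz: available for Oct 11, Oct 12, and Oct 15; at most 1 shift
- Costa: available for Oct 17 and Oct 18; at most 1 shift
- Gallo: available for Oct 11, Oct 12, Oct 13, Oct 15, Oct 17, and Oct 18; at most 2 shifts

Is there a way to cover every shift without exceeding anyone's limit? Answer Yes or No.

Yes

Oct 16 can only be covered by Ueda, so that assignment is forced.
One valid schedule: Oct 11→Cruz+Gallo, Oct 12→Watson, Oct 13→Okafor, Oct 14→Okafor, Oct 15→Gallo, Oct 16→Ueda, Oct 17→Ueda, Oct 18→Costa.
Loads: Okafor 2/2, Ueda 2/2, Watson 1/1, Cruz 1/1, Costa 1/1, Gallo 2/2 — all within limits.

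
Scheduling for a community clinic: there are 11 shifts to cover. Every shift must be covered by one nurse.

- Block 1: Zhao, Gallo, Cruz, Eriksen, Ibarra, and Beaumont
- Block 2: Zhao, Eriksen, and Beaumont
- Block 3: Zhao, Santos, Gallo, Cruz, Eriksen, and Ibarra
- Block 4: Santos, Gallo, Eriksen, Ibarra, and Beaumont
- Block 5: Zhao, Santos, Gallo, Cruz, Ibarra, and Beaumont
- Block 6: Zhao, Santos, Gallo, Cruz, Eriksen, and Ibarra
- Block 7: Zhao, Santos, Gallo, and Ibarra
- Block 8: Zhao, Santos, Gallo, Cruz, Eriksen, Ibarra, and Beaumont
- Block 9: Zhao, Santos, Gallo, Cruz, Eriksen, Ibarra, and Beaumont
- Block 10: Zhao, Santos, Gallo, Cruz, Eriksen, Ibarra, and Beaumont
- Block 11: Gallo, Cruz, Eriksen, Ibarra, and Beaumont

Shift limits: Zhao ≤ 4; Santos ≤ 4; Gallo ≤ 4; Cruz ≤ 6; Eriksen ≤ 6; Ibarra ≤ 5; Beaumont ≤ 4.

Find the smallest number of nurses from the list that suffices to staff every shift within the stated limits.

11 slots to fill and no one can take more than 6, so at least ⌈11/6⌉ = 2 nurses are needed.
Eriksen and Ibarra alone can cover everything: Block 1→Eriksen, Block 2→Eriksen, Block 3→Eriksen, Block 4→Eriksen, Block 5→Ibarra, Block 6→Eriksen, Block 7→Ibarra, Block 8→Eriksen, Block 9→Ibarra, Block 10→Ibarra, Block 11→Ibarra.

2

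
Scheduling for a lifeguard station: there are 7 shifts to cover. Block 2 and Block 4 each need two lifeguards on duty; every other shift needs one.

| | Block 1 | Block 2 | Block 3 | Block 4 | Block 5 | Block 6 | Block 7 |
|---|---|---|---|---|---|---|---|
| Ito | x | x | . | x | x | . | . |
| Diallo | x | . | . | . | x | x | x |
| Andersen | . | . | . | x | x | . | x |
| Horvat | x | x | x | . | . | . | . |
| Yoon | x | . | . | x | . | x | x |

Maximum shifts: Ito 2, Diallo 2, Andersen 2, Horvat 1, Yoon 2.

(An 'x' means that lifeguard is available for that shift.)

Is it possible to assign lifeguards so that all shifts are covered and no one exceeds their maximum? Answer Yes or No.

No

Total capacity is 9 and 9 slots are needed, so capacity alone doesn't rule it out.
Shifts {Block 2, Block 3} need 3 worker-slots in total, but the lifeguards available for any of those shifts (Ito and Horvat) can supply at most 2 among them. So no valid schedule exists.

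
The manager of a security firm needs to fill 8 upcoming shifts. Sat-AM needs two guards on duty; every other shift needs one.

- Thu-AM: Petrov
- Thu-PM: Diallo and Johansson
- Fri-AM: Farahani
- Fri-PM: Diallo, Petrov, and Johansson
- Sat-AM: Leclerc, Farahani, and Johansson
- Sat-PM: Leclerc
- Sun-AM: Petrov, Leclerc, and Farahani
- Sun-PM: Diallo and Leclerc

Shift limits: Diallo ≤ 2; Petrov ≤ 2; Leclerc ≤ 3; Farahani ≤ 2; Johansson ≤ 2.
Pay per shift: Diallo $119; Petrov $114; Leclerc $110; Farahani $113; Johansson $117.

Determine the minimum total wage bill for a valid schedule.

Thu-AM can only be covered by Petrov, so that assignment is forced.
Fri-AM can only be covered by Farahani, so that assignment is forced.
Sat-PM can only be covered by Leclerc, so that assignment is forced.
Picking the cheapest available guard for each shift independently would cost $1011, but that ignores the shift limits.
An optimal schedule: Thu-AM→Petrov, Thu-PM→Johansson, Fri-AM→Farahani, Fri-PM→Petrov, Sat-AM→Leclerc+Johansson, Sat-PM→Leclerc, Sun-AM→Farahani, Sun-PM→Leclerc.
Total: 114 + 117 + 113 + 114 + 110 + 117 + 110 + 113 + 110 = $1018.

$1018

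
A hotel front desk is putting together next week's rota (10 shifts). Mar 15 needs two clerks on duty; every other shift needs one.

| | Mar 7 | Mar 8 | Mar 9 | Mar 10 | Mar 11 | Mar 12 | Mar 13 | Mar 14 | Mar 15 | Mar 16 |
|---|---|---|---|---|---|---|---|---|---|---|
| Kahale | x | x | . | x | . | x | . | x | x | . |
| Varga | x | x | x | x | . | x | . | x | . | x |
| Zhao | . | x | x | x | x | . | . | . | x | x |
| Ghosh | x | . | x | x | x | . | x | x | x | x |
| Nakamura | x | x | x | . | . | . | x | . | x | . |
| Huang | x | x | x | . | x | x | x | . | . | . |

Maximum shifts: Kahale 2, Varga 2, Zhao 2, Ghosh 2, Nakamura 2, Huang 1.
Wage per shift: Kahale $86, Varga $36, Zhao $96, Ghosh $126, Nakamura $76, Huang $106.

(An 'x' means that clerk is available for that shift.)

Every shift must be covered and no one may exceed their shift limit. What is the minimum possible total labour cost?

Picking the cheapest available clerk for each shift independently would cost $586, but that ignores the shift limits.
An optimal schedule: Mar 7→Ghosh, Mar 8→Nakamura, Mar 9→Huang, Mar 10→Varga, Mar 11→Zhao, Mar 12→Kahale, Mar 13→Ghosh, Mar 14→Kahale, Mar 15→Zhao+Nakamura, Mar 16→Varga.
Total: 126 + 76 + 106 + 36 + 96 + 86 + 126 + 86 + 96 + 76 + 36 = $946.

$946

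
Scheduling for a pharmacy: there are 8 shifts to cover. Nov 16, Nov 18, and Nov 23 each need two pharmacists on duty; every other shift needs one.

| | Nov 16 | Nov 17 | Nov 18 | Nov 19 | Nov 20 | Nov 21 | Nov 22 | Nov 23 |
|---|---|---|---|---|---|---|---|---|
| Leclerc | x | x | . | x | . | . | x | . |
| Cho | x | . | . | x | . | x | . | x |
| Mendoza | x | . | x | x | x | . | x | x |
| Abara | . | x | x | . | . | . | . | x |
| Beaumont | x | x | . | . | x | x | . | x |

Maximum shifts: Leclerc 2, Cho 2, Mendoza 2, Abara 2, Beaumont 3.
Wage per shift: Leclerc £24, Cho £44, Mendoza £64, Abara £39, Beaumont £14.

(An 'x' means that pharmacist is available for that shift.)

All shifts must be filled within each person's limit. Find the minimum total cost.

£384

Nov 18 can only be covered by Mendoza and Abara, so that assignment is forced.
Picking the cheapest available pharmacist for each shift independently would cost £284, but that ignores the shift limits.
An optimal schedule: Nov 16→Cho+Beaumont, Nov 17→Beaumont, Nov 18→Mendoza+Abara, Nov 19→Leclerc, Nov 20→Mendoza, Nov 21→Cho, Nov 22→Leclerc, Nov 23→Abara+Beaumont.
Total: 44 + 14 + 14 + 64 + 39 + 24 + 64 + 44 + 24 + 39 + 14 = £384.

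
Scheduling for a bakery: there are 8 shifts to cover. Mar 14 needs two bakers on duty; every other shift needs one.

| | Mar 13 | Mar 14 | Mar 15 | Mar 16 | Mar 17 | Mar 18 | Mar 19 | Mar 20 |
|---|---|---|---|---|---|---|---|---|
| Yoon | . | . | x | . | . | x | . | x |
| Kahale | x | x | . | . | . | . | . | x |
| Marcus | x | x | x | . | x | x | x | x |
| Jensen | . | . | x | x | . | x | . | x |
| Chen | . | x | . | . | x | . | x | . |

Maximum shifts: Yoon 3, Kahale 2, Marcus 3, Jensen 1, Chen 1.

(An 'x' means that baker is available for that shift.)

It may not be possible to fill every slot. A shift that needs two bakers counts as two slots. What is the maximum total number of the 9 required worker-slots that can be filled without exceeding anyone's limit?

Total capacity across all bakers is 3+2+3+1+1 = 10, and 9 slots are needed, so at most 9 can be filled.
An assignment achieving 9: Mar 13→Kahale, Mar 14→Kahale+Marcus, Mar 15→Yoon, Mar 16→Jensen, Mar 17→Marcus, Mar 18→Yoon, Mar 19→Marcus, Mar 20→Yoon.
Loads: Yoon 3/3, Kahale 2/2, Marcus 3/3, Jensen 1/1, Chen 0/1.

9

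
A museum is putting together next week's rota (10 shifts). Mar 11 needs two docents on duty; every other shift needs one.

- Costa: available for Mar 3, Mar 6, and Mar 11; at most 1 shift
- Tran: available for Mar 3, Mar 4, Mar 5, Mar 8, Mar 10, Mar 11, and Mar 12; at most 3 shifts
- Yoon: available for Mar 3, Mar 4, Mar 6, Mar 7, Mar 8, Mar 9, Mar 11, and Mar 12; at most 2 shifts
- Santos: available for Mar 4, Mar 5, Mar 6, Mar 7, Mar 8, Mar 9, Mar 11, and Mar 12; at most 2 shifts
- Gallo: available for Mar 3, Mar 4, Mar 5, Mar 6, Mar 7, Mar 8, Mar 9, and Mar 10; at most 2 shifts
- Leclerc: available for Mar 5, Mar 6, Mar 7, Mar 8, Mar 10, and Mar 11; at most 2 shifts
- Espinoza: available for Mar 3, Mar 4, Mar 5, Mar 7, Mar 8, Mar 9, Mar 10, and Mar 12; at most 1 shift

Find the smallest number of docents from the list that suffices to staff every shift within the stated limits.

5

11 slots to fill and no one can take more than 3, so at least ⌈11/3⌉ = 4 docents are needed.
Any 4 docents together have capacity at most 3+2+2+2 = 9 < 11 slots, so 4 can never suffice.
Tran, Yoon, Santos, Gallo, and Leclerc alone can cover everything: Mar 3→Tran, Mar 4→Yoon, Mar 5→Santos, Mar 6→Gallo, Mar 7→Gallo, Mar 8→Leclerc, Mar 9→Yoon, Mar 10→Tran, Mar 11→Santos+Leclerc, Mar 12→Tran.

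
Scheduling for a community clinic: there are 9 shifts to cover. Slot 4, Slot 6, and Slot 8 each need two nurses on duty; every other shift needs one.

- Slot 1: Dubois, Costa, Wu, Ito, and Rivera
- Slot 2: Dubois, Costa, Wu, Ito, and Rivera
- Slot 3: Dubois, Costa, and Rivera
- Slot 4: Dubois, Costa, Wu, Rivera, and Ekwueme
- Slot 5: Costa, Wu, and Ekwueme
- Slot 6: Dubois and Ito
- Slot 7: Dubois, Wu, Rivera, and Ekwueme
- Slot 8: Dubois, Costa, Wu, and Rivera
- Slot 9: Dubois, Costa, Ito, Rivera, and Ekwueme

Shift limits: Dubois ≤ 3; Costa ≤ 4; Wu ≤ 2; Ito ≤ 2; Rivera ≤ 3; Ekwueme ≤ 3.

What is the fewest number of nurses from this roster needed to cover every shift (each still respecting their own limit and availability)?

4

12 slots to fill and no one can take more than 4, so at least ⌈12/4⌉ = 3 nurses are needed.
Any 3 nurses together have capacity at most 4+3+3 = 10 < 12 slots, so 3 can never suffice.
Dubois, Costa, Ito, and Rivera alone can cover everything: Slot 1→Costa, Slot 2→Ito, Slot 3→Dubois, Slot 4→Costa+Rivera, Slot 5→Costa, Slot 6→Dubois+Ito, Slot 7→Dubois, Slot 8→Costa+Rivera, Slot 9→Rivera.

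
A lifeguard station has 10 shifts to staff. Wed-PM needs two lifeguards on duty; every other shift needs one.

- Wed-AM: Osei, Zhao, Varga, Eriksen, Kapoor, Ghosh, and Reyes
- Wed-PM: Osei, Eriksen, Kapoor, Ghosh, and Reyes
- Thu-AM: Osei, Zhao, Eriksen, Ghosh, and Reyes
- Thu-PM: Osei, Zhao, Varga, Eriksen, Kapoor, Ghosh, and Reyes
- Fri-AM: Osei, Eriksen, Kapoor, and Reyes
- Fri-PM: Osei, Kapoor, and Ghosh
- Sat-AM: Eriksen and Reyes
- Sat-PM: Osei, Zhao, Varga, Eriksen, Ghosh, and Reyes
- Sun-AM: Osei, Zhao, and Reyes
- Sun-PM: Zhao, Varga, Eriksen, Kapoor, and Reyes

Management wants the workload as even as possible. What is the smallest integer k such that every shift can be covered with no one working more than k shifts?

With 7 lifeguards and 11 worker-slots to fill, someone must work at least ⌈11/7⌉ = 2 shifts, so k ≥ 2.
k = 2 works: Wed-AM→Varga, Wed-PM→Kapoor+Ghosh, Thu-AM→Zhao, Thu-PM→Kapoor, Fri-AM→Eriksen, Fri-PM→Osei, Sat-AM→Eriksen, Sat-PM→Varga, Sun-AM→Osei, Sun-PM→Zhao.
Loads: Osei 2, Zhao 2, Varga 2, Eriksen 2, Kapoor 2, Ghosh 1, Reyes 0 — all ≤ 2.

2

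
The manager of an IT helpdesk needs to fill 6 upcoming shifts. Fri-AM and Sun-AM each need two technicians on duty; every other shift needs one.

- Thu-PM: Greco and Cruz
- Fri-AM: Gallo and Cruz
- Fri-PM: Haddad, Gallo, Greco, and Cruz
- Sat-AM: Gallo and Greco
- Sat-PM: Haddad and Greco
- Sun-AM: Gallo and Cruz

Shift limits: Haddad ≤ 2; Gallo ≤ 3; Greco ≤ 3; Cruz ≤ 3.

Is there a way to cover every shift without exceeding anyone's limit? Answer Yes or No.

Fri-AM can only be covered by Gallo and Cruz, so that assignment is forced.
Sun-AM can only be covered by Gallo and Cruz, so that assignment is forced.
One valid schedule: Thu-PM→Greco, Fri-AM→Gallo+Cruz, Fri-PM→Haddad, Sat-AM→Gallo, Sat-PM→Haddad, Sun-AM→Gallo+Cruz.
Loads: Haddad 2/2, Gallo 3/3, Greco 1/3, Cruz 2/3 — all within limits.

Yes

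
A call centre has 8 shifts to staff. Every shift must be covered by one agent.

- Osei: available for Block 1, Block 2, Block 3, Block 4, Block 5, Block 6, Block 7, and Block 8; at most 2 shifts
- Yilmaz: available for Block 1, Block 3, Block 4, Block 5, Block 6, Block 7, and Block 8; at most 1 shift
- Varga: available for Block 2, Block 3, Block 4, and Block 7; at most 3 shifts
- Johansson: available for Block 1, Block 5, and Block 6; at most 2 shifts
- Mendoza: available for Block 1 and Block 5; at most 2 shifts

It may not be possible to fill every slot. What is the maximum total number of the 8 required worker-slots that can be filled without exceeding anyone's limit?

Total capacity across all agents is 2+1+3+2+2 = 10, and 8 slots are needed, so at most 8 can be filled.
An assignment achieving 8: Block 1→Johansson, Block 2→Osei, Block 3→Yilmaz, Block 4→Varga, Block 5→Mendoza, Block 6→Johansson, Block 7→Varga, Block 8→Osei.
Loads: Osei 2/2, Yilmaz 1/1, Varga 2/3, Johansson 2/2, Mendoza 1/2.

8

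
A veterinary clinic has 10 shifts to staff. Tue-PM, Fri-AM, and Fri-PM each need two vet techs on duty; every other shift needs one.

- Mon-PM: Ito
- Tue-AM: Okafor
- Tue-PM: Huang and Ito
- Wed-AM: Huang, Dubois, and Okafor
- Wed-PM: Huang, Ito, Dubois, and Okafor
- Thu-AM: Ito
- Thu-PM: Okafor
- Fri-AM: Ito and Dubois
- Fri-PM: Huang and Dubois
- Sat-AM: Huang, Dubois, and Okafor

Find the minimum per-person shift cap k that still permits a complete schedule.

With 4 vet techs and 13 worker-slots to fill, someone must work at least ⌈13/4⌉ = 4 shifts, so k ≥ 4.
k = 4 works: Mon-PM→Ito, Tue-AM→Okafor, Tue-PM→Huang+Ito, Wed-AM→Huang, Wed-PM→Dubois, Thu-AM→Ito, Thu-PM→Okafor, Fri-AM→Ito+Dubois, Fri-PM→Huang+Dubois, Sat-AM→Huang.
Loads: Huang 4, Ito 4, Dubois 3, Okafor 2 — all ≤ 4.

4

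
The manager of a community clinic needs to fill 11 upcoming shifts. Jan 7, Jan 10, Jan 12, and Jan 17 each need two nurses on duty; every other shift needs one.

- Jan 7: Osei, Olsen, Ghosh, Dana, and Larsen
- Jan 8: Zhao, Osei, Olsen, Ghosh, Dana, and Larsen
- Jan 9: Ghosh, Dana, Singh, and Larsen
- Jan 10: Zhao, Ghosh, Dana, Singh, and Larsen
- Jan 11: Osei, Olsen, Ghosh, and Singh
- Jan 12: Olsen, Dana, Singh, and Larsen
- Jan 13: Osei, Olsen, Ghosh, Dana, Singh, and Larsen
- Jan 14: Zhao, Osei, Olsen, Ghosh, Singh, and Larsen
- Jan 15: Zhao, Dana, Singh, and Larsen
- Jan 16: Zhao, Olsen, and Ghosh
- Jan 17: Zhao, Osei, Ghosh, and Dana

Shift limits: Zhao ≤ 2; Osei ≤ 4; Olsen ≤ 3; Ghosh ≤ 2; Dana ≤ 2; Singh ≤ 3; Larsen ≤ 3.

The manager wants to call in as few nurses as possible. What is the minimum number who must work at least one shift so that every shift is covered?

15 slots to fill and no one can take more than 4, so at least ⌈15/4⌉ = 4 nurses are needed.
Any 4 nurses together have capacity at most 4+3+3+3 = 13 < 15 slots, so 4 can never suffice.
Zhao, Osei, Olsen, Singh, and Larsen alone can cover everything: Jan 7→Osei+Olsen, Jan 8→Osei, Jan 9→Singh, Jan 10→Singh+Larsen, Jan 11→Osei, Jan 12→Olsen+Singh, Jan 13→Olsen, Jan 14→Larsen, Jan 15→Larsen, Jan 16→Zhao, Jan 17→Zhao+Osei.

5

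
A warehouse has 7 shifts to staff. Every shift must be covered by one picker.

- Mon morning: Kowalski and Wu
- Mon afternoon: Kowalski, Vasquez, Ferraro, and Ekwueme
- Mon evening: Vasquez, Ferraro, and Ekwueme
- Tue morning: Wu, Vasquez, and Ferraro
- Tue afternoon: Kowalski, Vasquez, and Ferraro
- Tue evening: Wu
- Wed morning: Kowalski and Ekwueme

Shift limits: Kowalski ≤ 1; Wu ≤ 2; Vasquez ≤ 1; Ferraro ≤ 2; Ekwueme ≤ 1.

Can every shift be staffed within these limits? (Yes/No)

Yes

Tue evening can only be covered by Wu, so that assignment is forced.
One valid schedule: Mon morning→Kowalski, Mon afternoon→Ferraro, Mon evening→Vasquez, Tue morning→Wu, Tue afternoon→Ferraro, Tue evening→Wu, Wed morning→Ekwueme.
Loads: Kowalski 1/1, Wu 2/2, Vasquez 1/1, Ferraro 2/2, Ekwueme 1/1 — all within limits.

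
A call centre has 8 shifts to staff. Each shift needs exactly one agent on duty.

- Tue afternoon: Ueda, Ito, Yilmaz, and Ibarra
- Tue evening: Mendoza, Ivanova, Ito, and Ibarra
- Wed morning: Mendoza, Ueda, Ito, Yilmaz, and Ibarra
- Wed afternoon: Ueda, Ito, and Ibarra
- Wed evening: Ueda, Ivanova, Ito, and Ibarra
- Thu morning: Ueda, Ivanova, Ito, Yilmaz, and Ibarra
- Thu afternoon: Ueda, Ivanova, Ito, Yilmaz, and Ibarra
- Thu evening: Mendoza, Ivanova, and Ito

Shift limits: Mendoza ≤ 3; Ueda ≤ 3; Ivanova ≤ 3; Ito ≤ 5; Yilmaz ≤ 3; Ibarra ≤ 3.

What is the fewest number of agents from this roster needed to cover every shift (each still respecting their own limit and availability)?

2

8 slots to fill and no one can take more than 5, so at least ⌈8/5⌉ = 2 agents are needed.
Mendoza and Ito alone can cover everything: Tue afternoon→Ito, Tue evening→Mendoza, Wed morning→Mendoza, Wed afternoon→Ito, Wed evening→Ito, Thu morning→Ito, Thu afternoon→Ito, Thu evening→Mendoza.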